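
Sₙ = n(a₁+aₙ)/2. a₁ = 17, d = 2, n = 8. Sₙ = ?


aₙ = 17 + (8-1)×2 = 31
Sₙ = n(a₁+aₙ)/2 = 8×(17+31)/2
= 8×48/2 = 192

S_8 = 192


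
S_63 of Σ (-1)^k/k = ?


S = -1 + 1/2 - 1/3 + 1/4 - 1/5 + 1/6 - 1/7 + 1/8 ± ...
= -0.701
(Full series converges to -ln(2) ≈ -0.6931)

S_63 = -0.701


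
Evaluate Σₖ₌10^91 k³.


Σₖ₌10^91 k³ = [91·92/2]² − [9·10/2]²
= 17522596 − 2025 = 17520571

Σk³ = 17520571


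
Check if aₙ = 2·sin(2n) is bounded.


For all n, -1 ≤ sin(2n) ≤ 1, so -2 ≤ 2·sin(2n) ≤ 2
Lower bound: -2, Upper bound: 2
The sequence IS bounded

Bounded (-2 ≤ aₙ ≤ 2)


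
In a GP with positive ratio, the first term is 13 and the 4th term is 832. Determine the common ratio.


r^(n-1) = aₙ/a₁
r^3 = 832/13 = 64
r = 64^(1/3)
= 4

r = 4


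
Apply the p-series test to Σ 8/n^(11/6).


p-series test: Σ c/n^p converges if p > 1, diverges if p ≤ 1 (constant c > 0 doesn't affect convergence).
p = 11/6
11/6 > 1 → CONVERGES

Converges (p = 11/6 > 1)


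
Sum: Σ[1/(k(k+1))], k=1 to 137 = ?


1/(k(k+1)) = 1/k - 1/(k+1) (partial fractions)
Telescoping: Σ = 1 - 1/138 = 137/138

Sum = 137/138


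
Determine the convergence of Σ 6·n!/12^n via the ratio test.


aₙ = 6·n!/12^n
a_{n+1}/aₙ = (n+1)!/12^(n+1) × 12^n/n!  (constant 6 cancels)
= (n+1)/12
L = lim(n→∞) (n+1)/12 = ∞
L > 1 → series DIVERGES

Diverges (ratio test: L = ∞ > 1)


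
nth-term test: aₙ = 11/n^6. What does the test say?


lim(n→∞) 11/n^6 = 0
lim aₙ = 0 → nth-term test is INCONCLUSIVE
(Need other tests; this is actually a convergent p-series with p=6 > 1)

Inconclusive (lim aₙ = 0; need another test)


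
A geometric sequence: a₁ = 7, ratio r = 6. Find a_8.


aₙ = a₁·r^(n-1)
= 7×6^7
= 7×279936
= 1959552

a_8 = 1959552


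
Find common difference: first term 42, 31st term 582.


d = (aₙ - a₁)/(n-1)
= (582 - 42)/(31-1)
= 540/30 = 18

d = 18


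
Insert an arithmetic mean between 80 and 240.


AM = (80 + 240)/2 = 320/2 = 160

AM = 160


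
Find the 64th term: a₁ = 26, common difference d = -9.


aₙ = a₁ + (n-1)d
= 26 + (64-1)×-9
= 26 - 567
= -541

a_64 = -541


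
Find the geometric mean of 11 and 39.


GM = √(11×39) = √429 = 20.7123

GM = 20.7123


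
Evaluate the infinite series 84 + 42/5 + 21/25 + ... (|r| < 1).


S∞ = a₁/(1-r) = 84/(1 - 1/10)
= 84/(9/10)
= 280/3

S∞ = 280/3


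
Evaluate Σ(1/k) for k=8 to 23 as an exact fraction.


Σₖ₌8^23 1/k = 1/8 + 1/9 + 1/10 + ... + 1/23
= 679055651/594914320
≈ 1.1414

Sum = 679055651/594914320 ≈ 1.1414


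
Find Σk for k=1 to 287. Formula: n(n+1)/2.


n(n+1)/2 = 287×288/2 = 82656/2 = 41328

Σk = 41328


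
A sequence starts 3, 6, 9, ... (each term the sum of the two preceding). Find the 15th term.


Computing iteratively: 3, 6, 9, 15, 24, 39, 63, 102, 165, 267, 432, 699, ...
a_15 = 2961

a_15 = 2961


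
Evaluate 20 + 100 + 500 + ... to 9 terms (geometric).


Sₙ = 20×(5^9 - 1)/(5 - 1)
= 20×(1953125 - 1)/4
= 20×1953124/4
= 9765620

S_9 = 9765620


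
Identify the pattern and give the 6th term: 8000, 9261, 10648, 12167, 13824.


Pattern: perfect cubes: n³
Terms: 8000, 9261, 10648, 12167, 13824
Next term = 15625

Next term = 15625


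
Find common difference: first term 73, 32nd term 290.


d = (aₙ - a₁)/(n-1)
= (290 - 73)/(32-1)
= 217/31 = 7

d = 7


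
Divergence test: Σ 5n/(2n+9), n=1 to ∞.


lim(n→∞) 5n/(2n+9) = 5/2 = 5/2  (divide numerator and denominator by n)
lim aₙ = 5/2 ≠ 0 → series DIVERGES

Diverges (lim aₙ = 5/2 ≠ 0)


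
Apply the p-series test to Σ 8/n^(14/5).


p-series test: Σ c/n^p converges if p > 1, diverges if p ≤ 1 (constant c > 0 doesn't affect convergence).
p = 14/5
14/5 > 1 → CONVERGES

Converges (p = 14/5 > 1)


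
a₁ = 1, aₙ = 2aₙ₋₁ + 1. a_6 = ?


Computing step by step:
a_1 = 1
a_2 = 3
a_3 = 7
a_4 = 15
a_5 = 31
a_6 = 63


a_6 = 63


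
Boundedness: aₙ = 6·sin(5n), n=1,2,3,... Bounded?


For all n, -1 ≤ sin(5n) ≤ 1, so -6 ≤ 6·sin(5n) ≤ 6
Lower bound: -6, Upper bound: 6
The sequence IS bounded

Bounded (-6 ≤ aₙ ≤ 6)


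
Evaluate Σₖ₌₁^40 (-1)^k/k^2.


S = -1 + 1/4 - 1/9 + 1/16 - 1/25 + 1/36 - 1/49 + 1/64 ± ...
= -0.8222
(Full series converges to -π²/12 ≈ -0.8225)

S_40 = -0.8222


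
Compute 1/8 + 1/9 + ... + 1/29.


Σₖ₌8^29 1/k = 1/8 + 1/9 + 1/10 + ... + 1/29
= 3188050002127/2329089562800
≈ 1.3688

Sum = 3188050002127/2329089562800 ≈ 1.3688


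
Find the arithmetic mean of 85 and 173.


AM = (85 + 173)/2 = 258/2 = 129

AM = 129


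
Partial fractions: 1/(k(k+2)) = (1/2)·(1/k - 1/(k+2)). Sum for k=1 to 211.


1/(k(k+2)) = (1/2)·(1/k - 1/(k+2)) (partial fractions)
Telescoping: Σ = (1/2)·(1 + 1/2 - 1/212 - 1/213) = 67309/90312

Sum = 67309/90312


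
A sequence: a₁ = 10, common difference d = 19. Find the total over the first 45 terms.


aₙ = 10 + (45-1)×19 = 846
Sₙ = n(a₁+aₙ)/2 = 45×(10+846)/2
= 45×856/2 = 19260

S_45 = 19260


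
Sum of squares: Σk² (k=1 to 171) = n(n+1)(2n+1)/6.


n = 171
n(n+1)(2n+1)/6 = 171×172×343/6
= 10088316/6 = 1681386

Σk² = 1681386


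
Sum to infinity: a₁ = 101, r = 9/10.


S∞ = a₁/(1-r) = 101/(1 - 9/10)
= 101/(1/10)
= 1010

S∞ = 1010


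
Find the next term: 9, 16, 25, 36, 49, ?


Pattern: perfect squares: n²
Terms: 9, 16, 25, 36, 49
Next term = 64

Next term = 64


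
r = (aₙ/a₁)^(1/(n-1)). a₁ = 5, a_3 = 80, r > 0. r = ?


r^(n-1) = aₙ/a₁
r^2 = 80/5 = 16
r = 16^(1/2)
= ±4; taking r > 0 gives r = 4

r = 4


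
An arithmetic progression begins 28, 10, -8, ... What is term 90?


aₙ = a₁ + (n-1)d
= 28 + (90-1)×-18
= 28 - 1602
= -1574

a_90 = -1574


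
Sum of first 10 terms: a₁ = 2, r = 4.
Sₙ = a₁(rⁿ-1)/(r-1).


Sₙ = 2×(4^10 - 1)/(4 - 1)
= 2×(1048576 - 1)/3
= 2×1048575/3
= 699050

S_10 = 699050


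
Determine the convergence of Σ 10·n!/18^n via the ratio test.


aₙ = 10·n!/18^n
a_{n+1}/aₙ = (n+1)!/18^(n+1) × 18^n/n!  (constant 10 cancels)
= (n+1)/18
L = lim(n→∞) (n+1)/18 = ∞
L > 1 → series DIVERGES

Diverges (ratio test: L = ∞ > 1)


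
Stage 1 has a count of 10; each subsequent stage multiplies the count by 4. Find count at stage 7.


aₙ = a₁·r^(n-1)
= 10×4^6
= 10×4096
= 40960

a_7 = 40960


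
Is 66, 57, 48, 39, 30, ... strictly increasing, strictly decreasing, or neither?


Differences: -9, -9, -9, -9
All differences < 0 → strictly DECREASING

Monotonically decreasing


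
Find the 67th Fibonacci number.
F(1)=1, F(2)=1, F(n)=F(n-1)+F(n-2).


Fibonacci sequence: 1, 1, 2, 3, 5, 8, 13, 21, 34, 55, 89, ...
F(67) = 44945570212853

F(67) = 44945570212853


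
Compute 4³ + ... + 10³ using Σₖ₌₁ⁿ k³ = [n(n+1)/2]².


Σₖ₌4^10 k³ = [10·11/2]² − [3·4/2]²
= 3025 − 36 = 2989

Σk³ = 2989


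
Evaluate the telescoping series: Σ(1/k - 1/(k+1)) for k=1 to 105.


Telescoping: adjacent terms cancel.
= 1/1 - 1/106
= 1 - 1/106 = 105/106

Sum = 105/106


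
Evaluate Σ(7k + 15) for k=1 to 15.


Σ(7k+15) = 7·Σk + 15·n
= 7·120 + 15·15
= 840 + 225 = 1065

Σ = 1065


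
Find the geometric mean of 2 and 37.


GM = √(2×37) = √74 = 8.6023

GM = 8.6023


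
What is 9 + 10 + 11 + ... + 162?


Σₖ₌9^162 k = Σₖ₌₁^162 k − Σₖ₌₁^8 k
= 162·163/2 − 8·9/2
= 13203 − 36 = 13167

Σk = 13167


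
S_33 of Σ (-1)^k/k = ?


S = -1 + 1/2 - 1/3 + 1/4 - 1/5 + 1/6 - 1/7 + 1/8 ± ...
= -0.7081
(Full series converges to -ln(2) ≈ -0.6931)

S_33 = -0.7081


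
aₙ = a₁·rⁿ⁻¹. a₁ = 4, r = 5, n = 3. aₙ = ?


aₙ = a₁·r^(n-1)
= 4×5^2
= 4×25
= 100

a_3 = 100


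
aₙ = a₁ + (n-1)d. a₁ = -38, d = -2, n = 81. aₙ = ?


aₙ = a₁ + (n-1)d
= -38 + (81-1)×-2
= -38 - 160
= -198

a_81 = -198


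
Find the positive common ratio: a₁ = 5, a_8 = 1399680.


r^(n-1) = aₙ/a₁
r^7 = 1399680/5 = 279936
r = 279936^(1/7)
= 6

r = 6


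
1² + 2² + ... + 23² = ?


n = 23
n(n+1)(2n+1)/6 = 23×24×47/6
= 25944/6 = 4324

Σk² = 4324


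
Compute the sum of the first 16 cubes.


n(n+1)/2 = 16×17/2 = 136
Σk³ = 136² = 18496

Σk³ = 18496


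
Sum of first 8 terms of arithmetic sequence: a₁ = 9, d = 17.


aₙ = 9 + (8-1)×17 = 128
Sₙ = n(a₁+aₙ)/2 = 8×(9+128)/2
= 8×137/2 = 548

S_8 = 548


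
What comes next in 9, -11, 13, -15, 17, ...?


Pattern: alternating sign, magnitude arithmetic (d=2)
Terms: 9, -11, 13, -15, 17
Next term = -19

Next term = -19


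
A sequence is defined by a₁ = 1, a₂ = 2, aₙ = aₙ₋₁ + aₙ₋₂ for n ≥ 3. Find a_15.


Computing iteratively: 1, 2, 3, 5, 8, 13, 21, 34, 55, 89, 144, 233, ...
a_15 = 987

a_15 = 987


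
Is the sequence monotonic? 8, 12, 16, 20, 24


Differences: 4, 4, 4, 4
All differences > 0 → strictly INCREASING

Monotonically increasing


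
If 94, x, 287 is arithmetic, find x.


AM = (94 + 287)/2 = 381/2 = 190.5

AM = 190.5


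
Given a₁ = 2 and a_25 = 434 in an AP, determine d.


d = (aₙ - a₁)/(n-1)
= (434 - 2)/(25-1)
= 432/24 = 18

d = 18


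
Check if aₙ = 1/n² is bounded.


a₁ = 1, a₂ = 1/4, a₃ = 1/9, ...
0 < aₙ ≤ 1 for all n ≥ 1
The sequence IS bounded

Bounded (0 < aₙ ≤ 1)


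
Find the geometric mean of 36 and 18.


GM = √(36×18) = √648 = 25.4558

GM = 25.4558


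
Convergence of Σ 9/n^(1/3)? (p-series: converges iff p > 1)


p-series test: Σ c/n^p converges if p > 1, diverges if p ≤ 1 (constant c > 0 doesn't affect convergence).
p = 1/3
1/3 ≤ 1 → DIVERGES

Diverges (p = 1/3 ≤ 1)


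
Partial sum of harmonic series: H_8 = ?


H_8 = 1/1 + 1/2 + 1/3 + 1/4 + 1/5 + 1/6 + 1/7 + 1/8
= 761/280
≈ 2.7179

H_8 = 761/280 ≈ 2.7179


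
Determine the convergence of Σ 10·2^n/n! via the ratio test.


aₙ = 10·2^n/n!
a_{n+1}/aₙ = 2^(n+1)/(n+1)! × n!/2^n  (constant 10 cancels)
= 2/(n+1)
L = lim(n→∞) 2/(n+1) = 0
L < 1 → series CONVERGES

Converges (ratio test: L = 0 < 1)


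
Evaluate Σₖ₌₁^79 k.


n(n+1)/2 = 79×80/2 = 6320/2 = 3160

Σk = 3160


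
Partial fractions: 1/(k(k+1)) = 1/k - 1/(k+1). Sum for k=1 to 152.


1/(k(k+1)) = 1/k - 1/(k+1) (partial fractions)
Telescoping: Σ = 1 - 1/153 = 152/153

Sum = 152/153


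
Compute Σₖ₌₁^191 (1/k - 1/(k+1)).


Telescoping: adjacent terms cancel.
= 1/1 - 1/192
= 1 - 1/192 = 191/192

Sum = 191/192


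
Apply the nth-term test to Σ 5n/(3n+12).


lim(n→∞) 5n/(3n+12) = 5/3 = 5/3  (divide numerator and denominator by n)
lim aₙ = 5/3 ≠ 0 → series DIVERGES

Diverges (lim aₙ = 5/3 ≠ 0)


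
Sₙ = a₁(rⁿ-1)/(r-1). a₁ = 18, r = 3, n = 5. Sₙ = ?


Sₙ = 18×(3^5 - 1)/(3 - 1)
= 18×(243 - 1)/2
= 18×242/2
= 2178

S_5 = 2178


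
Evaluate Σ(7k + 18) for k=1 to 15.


Σ(7k+18) = 7·Σk + 18·n
= 7·120 + 18·15
= 840 + 270 = 1110

Σ = 1110


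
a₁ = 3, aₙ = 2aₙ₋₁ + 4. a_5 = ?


Computing step by step:
a_1 = 3
a_2 = 10
a_3 = 24
a_4 = 52
a_5 = 108


a_5 = 108


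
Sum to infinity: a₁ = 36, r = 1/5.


S∞ = a₁/(1-r) = 36/(1 - 1/5)
= 36/(4/5)
= 45

S∞ = 45


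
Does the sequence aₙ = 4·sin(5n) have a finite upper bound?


For all n, -1 ≤ sin(5n) ≤ 1, so -4 ≤ 4·sin(5n) ≤ 4
Lower bound: -4, Upper bound: 4
The sequence IS bounded

Bounded (-4 ≤ aₙ ≤ 4)


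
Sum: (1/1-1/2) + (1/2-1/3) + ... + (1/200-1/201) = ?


Telescoping: adjacent terms cancel.
= 1/1 - 1/201
= 1 - 1/201 = 200/201

Sum = 200/201


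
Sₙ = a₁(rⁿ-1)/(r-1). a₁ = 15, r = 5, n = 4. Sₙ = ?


Sₙ = 15×(5^4 - 1)/(5 - 1)
= 15×(625 - 1)/4
= 15×624/4
= 2340

S_4 = 2340


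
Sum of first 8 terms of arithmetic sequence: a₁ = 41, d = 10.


aₙ = 41 + (8-1)×10 = 111
Sₙ = n(a₁+aₙ)/2 = 8×(41+111)/2
= 8×152/2 = 608

S_8 = 608


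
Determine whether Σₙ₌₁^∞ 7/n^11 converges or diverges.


p-series test: Σ c/n^p converges if p > 1, diverges if p ≤ 1 (constant c > 0 doesn't affect convergence).
p = 11
11 > 1 → CONVERGES

Converges (p = 11 > 1)


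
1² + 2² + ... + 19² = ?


n = 19
n(n+1)(2n+1)/6 = 19×20×39/6
= 14820/6 = 2470

Σk² = 2470


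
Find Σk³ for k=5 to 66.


Σₖ₌5^66 k³ = [66·67/2]² − [4·5/2]²
= 4888521 − 100 = 4888421

Σk³ = 4888421


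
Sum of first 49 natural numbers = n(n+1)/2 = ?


n(n+1)/2 = 49×50/2 = 2450/2 = 1225

Σk = 1225


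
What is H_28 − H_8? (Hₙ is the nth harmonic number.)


Σₖ₌9^28 1/k = 1/9 + 1/10 + 1/11 + ... + 1/28
= 97124150813/80313433200
≈ 1.2093

Sum = 97124150813/80313433200 ≈ 1.2093


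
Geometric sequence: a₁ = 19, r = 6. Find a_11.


aₙ = a₁·r^(n-1)
= 19×6^10
= 19×60466176
= 1148857344

a_11 = 1148857344


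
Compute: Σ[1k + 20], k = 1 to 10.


Σ(1k+20) = 1·Σk + 20·n
= 1·55 + 20·10
= 55 + 200 = 255

Σ = 255


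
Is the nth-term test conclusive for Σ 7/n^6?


lim(n→∞) 7/n^6 = 0
lim aₙ = 0 → nth-term test is INCONCLUSIVE
(Need other tests; this is actually a convergent p-series with p=6 > 1)

Inconclusive (lim aₙ = 0; need another test)


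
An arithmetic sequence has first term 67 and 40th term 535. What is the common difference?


d = (aₙ - a₁)/(n-1)
= (535 - 67)/(40-1)
= 468/39 = 12

d = 12


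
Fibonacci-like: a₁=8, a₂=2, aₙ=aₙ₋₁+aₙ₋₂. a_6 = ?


Computing iteratively: 8, 2, 10, 12, 22, 34
a_6 = 34

a_6 = 34


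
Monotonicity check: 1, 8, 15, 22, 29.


Differences: 7, 7, 7, 7
All differences > 0 → strictly INCREASING

Monotonically increasing


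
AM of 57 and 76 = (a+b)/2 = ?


AM = (57 + 76)/2 = 133/2 = 66.5

AM = 66.5


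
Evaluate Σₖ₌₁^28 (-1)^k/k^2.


S = -1 + 1/4 - 1/9 + 1/16 - 1/25 + 1/36 - 1/49 + 1/64 ± ...
= -0.8219
(Full series converges to -π²/12 ≈ -0.8225)

S_28 = -0.8219


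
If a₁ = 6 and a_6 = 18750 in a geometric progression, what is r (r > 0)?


r^(n-1) = aₙ/a₁
r^5 = 18750/6 = 3125
r = 3125^(1/5)
= 5

r = 5


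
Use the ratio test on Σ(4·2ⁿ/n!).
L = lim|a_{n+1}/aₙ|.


aₙ = 4·2^n/n!
a_{n+1}/aₙ = 2^(n+1)/(n+1)! × n!/2^n  (constant 4 cancels)
= 2/(n+1)
L = lim(n→∞) 2/(n+1) = 0
L < 1 → series CONVERGES

Converges (ratio test: L = 0 < 1)


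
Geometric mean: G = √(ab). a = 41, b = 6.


GM = √(41×6) = √246 = 15.6844

GM = 15.6844


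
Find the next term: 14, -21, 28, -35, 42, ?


Pattern: alternating sign, magnitude arithmetic (d=7)
Terms: 14, -21, 28, -35, 42
Next term = -49

Next term = -49


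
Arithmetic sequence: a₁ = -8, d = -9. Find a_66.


aₙ = a₁ + (n-1)d
= -8 + (66-1)×-9
= -8 - 585
= -593

a_66 = -593


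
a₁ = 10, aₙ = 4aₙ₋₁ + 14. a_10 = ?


Computing step by step:
a_1 = 10
a_2 = 54
a_3 = 230
a_4 = 934
a_5 = 3750
a_6 = 15014
a_7 = 60070
a_8 = 240294
a_9 = 961190
a_10 = 3844774


a_10 = 3844774


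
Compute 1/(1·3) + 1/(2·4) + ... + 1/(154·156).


1/(k(k+2)) = (1/2)·(1/k - 1/(k+2)) (partial fractions)
Telescoping: Σ = (1/2)·(1 + 1/2 - 1/155 - 1/156) = 35959/48360

Sum = 35959/48360


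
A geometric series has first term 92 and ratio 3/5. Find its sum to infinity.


S∞ = a₁/(1-r) = 92/(1 - 3/5)
= 92/(2/5)
= 230

S∞ = 230


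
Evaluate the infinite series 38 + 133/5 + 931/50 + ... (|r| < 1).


S∞ = a₁/(1-r) = 38/(1 - 7/10)
= 38/(3/10)
= 380/3

S∞ = 380/3


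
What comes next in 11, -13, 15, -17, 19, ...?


Pattern: alternating sign, magnitude arithmetic (d=2)
Terms: 11, -13, 15, -17, 19
Next term = -21

Next term = -21


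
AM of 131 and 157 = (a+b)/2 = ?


AM = (131 + 157)/2 = 288/2 = 144

AM = 144


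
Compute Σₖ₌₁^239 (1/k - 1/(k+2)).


Telescoping with gap 2: two head and two tail terms survive.
= (1 + 1/2) - (1/240 + 1/241)
= 3/2 - 1/240 - 1/241 = 86279/57840

Sum = 86279/57840


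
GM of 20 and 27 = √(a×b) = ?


GM = √(20×27) = √540 = 23.2379

GM = 23.2379


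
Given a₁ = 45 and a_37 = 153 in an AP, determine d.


d = (aₙ - a₁)/(n-1)
= (153 - 45)/(37-1)
= 108/36 = 3

d = 3


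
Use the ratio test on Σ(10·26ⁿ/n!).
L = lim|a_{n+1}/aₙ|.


aₙ = 10·26^n/n!
a_{n+1}/aₙ = 26^(n+1)/(n+1)! × n!/26^n  (constant 10 cancels)
= 26/(n+1)
L = lim(n→∞) 26/(n+1) = 0
L < 1 → series CONVERGES

Converges (ratio test: L = 0 < 1)


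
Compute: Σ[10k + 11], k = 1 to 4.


Σ(10k+11) = 10·Σk + 11·n
= 10·10 + 11·4
= 100 + 44 = 144

Σ = 144


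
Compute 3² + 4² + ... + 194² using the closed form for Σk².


Σₖ₌3^194 k² = Σₖ₌₁^194 k² − Σₖ₌₁^2 k²
= 194·195·389/6 − 2·3·5/6
= 2452645 − 5 = 2452640

Σk² = 2452640


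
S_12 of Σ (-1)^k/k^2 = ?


S = -1 + 1/4 - 1/9 + 1/16 - 1/25 + 1/36 - 1/49 + 1/64 ± ...
= -0.8193
(Full series converges to -π²/12 ≈ -0.8225)

S_12 = -0.8193


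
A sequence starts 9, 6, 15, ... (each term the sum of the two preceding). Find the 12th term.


Computing iteratively: 9, 6, 15, 21, 36, 57, 93, 150, 243, 393, 636, 1029
a_12 = 1029

a_12 = 1029


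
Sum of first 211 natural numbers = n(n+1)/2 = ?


n(n+1)/2 = 211×212/2 = 44732/2 = 22366

Σk = 22366


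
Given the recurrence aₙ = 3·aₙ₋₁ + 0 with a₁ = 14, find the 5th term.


Computing step by step:
a_1 = 14
a_2 = 42
a_3 = 126
a_4 = 378
a_5 = 1134


a_5 = 1134


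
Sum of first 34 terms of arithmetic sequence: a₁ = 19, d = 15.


aₙ = 19 + (34-1)×15 = 514
Sₙ = n(a₁+aₙ)/2 = 34×(19+514)/2
= 34×533/2 = 9061

S_34 = 9061


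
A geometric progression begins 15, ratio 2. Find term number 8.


aₙ = a₁·r^(n-1)
= 15×2^7
= 15×128
= 1920

a_8 = 1920


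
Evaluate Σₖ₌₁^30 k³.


n(n+1)/2 = 30×31/2 = 465
Σk³ = 465² = 216225

Σk³ = 216225


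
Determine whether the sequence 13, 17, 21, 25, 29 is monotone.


Differences: 4, 4, 4, 4
All differences > 0 → strictly INCREASING

Monotonically increasing


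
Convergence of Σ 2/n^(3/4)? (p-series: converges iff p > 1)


p-series test: Σ c/n^p converges if p > 1, diverges if p ≤ 1 (constant c > 0 doesn't affect convergence).
p = 3/4
3/4 ≤ 1 → DIVERGES

Diverges (p = 3/4 ≤ 1)


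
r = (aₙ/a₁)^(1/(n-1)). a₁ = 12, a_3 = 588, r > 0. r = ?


r^(n-1) = aₙ/a₁
r^2 = 588/12 = 49
r = 49^(1/2)
= ±7; taking r > 0 gives r = 7

r = 7


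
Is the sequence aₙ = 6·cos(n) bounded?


For all n, -1 ≤ cos(n) ≤ 1, so -6 ≤ 6·cos(n) ≤ 6
Lower bound: -6, Upper bound: 6
The sequence IS bounded

Bounded (-6 ≤ aₙ ≤ 6)


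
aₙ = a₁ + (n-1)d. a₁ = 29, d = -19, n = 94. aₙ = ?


aₙ = a₁ + (n-1)d
= 29 + (94-1)×-19
= 29 - 1767
= -1738

a_94 = -1738


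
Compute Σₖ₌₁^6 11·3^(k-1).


Sₙ = 11×(3^6 - 1)/(3 - 1)
= 11×(729 - 1)/2
= 11×728/2
= 4004

S_6 = 4004


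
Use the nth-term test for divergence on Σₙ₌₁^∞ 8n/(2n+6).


lim(n→∞) 8n/(2n+6) = 8/2 = 4  (divide numerator and denominator by n)
lim aₙ = 4 ≠ 0 → series DIVERGES

Diverges (lim aₙ = 4 ≠ 0)


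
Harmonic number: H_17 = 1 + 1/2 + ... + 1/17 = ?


H_17 = 1/1 + 1/2 + 1/3 + ... + 1/17
= 42142223/12252240
≈ 3.4396

H_17 = 42142223/12252240 ≈ 3.4396


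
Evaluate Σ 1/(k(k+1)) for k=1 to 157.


1/(k(k+1)) = 1/k - 1/(k+1) (partial fractions)
Telescoping: Σ = 1 - 1/158 = 157/158

Sum = 157/158


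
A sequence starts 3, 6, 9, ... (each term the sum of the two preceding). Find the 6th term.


Computing iteratively: 3, 6, 9, 15, 24, 39
a_6 = 39

a_6 = 39


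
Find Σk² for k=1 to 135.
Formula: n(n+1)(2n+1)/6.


n = 135
n(n+1)(2n+1)/6 = 135×136×271/6
= 4975560/6 = 829260

Σk² = 829260


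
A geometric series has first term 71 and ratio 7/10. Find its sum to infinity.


S∞ = a₁/(1-r) = 71/(1 - 7/10)
= 71/(3/10)
= 710/3

S∞ = 710/3


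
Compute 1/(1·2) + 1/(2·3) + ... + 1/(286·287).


1/(k(k+1)) = 1/k - 1/(k+1) (partial fractions)
Telescoping: Σ = 1 - 1/287 = 286/287

Sum = 286/287


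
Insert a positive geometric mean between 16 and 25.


GM = √(16×25) = √400 = 20

GM = 20


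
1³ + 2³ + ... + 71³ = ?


n(n+1)/2 = 71×72/2 = 2556
Σk³ = 2556² = 6533136

Σk³ = 6533136


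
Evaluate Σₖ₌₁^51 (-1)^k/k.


S = -1 + 1/2 - 1/3 + 1/4 - 1/5 + 1/6 - 1/7 + 1/8 ± ...
= -0.7029
(Full series converges to -ln(2) ≈ -0.6931)

S_51 = -0.7029


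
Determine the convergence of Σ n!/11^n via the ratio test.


aₙ = n!/11^n
a_{n+1}/aₙ = (n+1)!/11^(n+1) × 11^n/n!
= (n+1)/11
L = lim(n→∞) (n+1)/11 = ∞
L > 1 → series DIVERGES

Diverges (ratio test: L = ∞ > 1)


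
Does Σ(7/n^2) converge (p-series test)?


p-series test: Σ c/n^p converges if p > 1, diverges if p ≤ 1 (constant c > 0 doesn't affect convergence).
p = 2
2 > 1 → CONVERGES

Converges (p = 2 > 1)


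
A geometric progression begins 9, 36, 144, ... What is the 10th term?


aₙ = a₁·r^(n-1)
= 9×4^9
= 9×262144
= 2359296

a_10 = 2359296


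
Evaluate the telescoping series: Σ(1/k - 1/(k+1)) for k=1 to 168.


Telescoping: adjacent terms cancel.
= 1/1 - 1/169
= 1 - 1/169 = 168/169

Sum = 168/169


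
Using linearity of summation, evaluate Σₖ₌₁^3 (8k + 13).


Σ(8k+13) = 8·Σk + 13·n
= 8·6 + 13·3
= 48 + 39 = 87

Σ = 87


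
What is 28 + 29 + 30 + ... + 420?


Σₖ₌28^420 k = Σₖ₌₁^420 k − Σₖ₌₁^27 k
= 420·421/2 − 27·28/2
= 88410 − 378 = 88032

Σk = 88032


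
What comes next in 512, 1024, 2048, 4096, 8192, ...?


Pattern: powers of 2: 2ⁿ
Terms: 512, 1024, 2048, 4096, 8192
Next term = 16384

Next term = 16384


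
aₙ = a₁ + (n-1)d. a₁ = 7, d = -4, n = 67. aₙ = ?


aₙ = a₁ + (n-1)d
= 7 + (67-1)×-4
= 7 - 264
= -257

a_67 = -257


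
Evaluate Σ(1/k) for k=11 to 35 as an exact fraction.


Σₖ₌11^35 1/k = 1/11 + 1/12 + 1/13 + ... + 1/35
= 2283851270047/1875370816800
≈ 1.2178

Sum = 2283851270047/1875370816800 ≈ 1.2178


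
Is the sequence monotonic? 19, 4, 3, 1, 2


Differences: -15, -1, -2, 1
Difference at position 4 is +1 (> 0) but position 1 is -15 (< 0) — sequence both rises and falls
→ NOT monotonic

Not monotonic


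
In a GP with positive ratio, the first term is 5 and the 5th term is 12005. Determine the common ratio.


r^(n-1) = aₙ/a₁
r^4 = 12005/5 = 2401
r = 2401^(1/4)
= ±7; taking r > 0 gives r = 7

r = 7


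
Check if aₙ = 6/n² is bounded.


a₁ = 6, a₂ = 6/4, a₃ = 6/9, ...
0 < aₙ ≤ 6 for all n ≥ 1
The sequence IS bounded

Bounded (0 < aₙ ≤ 6)


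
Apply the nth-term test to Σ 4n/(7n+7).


lim(n→∞) 4n/(7n+7) = 4/7 = 4/7  (divide numerator and denominator by n)
lim aₙ = 4/7 ≠ 0 → series DIVERGES

Diverges (lim aₙ = 4/7 ≠ 0)


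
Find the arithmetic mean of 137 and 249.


AM = (137 + 249)/2 = 386/2 = 193

AM = 193


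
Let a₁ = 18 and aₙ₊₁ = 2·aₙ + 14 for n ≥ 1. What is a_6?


Computing step by step:
a_1 = 18
a_2 = 50
a_3 = 114
a_4 = 242
a_5 = 498
a_6 = 1010


a_6 = 1010


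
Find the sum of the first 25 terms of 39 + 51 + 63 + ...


aₙ = 39 + (25-1)×12 = 327
Sₙ = n(a₁+aₙ)/2 = 25×(39+327)/2
= 25×366/2 = 4575

S_25 = 4575


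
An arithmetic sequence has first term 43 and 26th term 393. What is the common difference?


d = (aₙ - a₁)/(n-1)
= (393 - 43)/(26-1)
= 350/25 = 14

d = 14


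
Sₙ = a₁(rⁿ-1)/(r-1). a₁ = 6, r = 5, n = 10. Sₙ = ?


Sₙ = 6×(5^10 - 1)/(5 - 1)
= 6×(9765625 - 1)/4
= 6×9765624/4
= 14648436

S_10 = 14648436


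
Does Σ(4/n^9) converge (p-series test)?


p-series test: Σ c/n^p converges if p > 1, diverges if p ≤ 1 (constant c > 0 doesn't affect convergence).
p = 9
9 > 1 → CONVERGES

Converges (p = 9 > 1)


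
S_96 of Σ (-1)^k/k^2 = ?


S = -1 + 1/4 - 1/9 + 1/16 - 1/25 + 1/36 - 1/49 + 1/64 ± ...
= -0.8224
(Full series converges to -π²/12 ≈ -0.8225)

S_96 = -0.8224


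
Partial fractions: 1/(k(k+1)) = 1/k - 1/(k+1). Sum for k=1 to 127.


1/(k(k+1)) = 1/k - 1/(k+1) (partial fractions)
Telescoping: Σ = 1 - 1/128 = 127/128

Sum = 127/128


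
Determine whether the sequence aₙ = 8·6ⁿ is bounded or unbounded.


aₙ = 8·6ⁿ → as n→∞, aₙ→∞ (since base 6 > 1)
No finite upper bound exists
The sequence is UNBOUNDED

Unbounded (aₙ → ∞ as n → ∞)


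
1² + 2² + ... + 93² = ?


n = 93
n(n+1)(2n+1)/6 = 93×94×187/6
= 1634754/6 = 272459

Σk² = 272459


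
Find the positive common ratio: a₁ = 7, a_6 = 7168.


r^(n-1) = aₙ/a₁
r^5 = 7168/7 = 1024
r = 1024^(1/5)
= 4

r = 4


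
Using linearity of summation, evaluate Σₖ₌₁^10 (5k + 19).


Σ(5k+19) = 5·Σk + 19·n
= 5·55 + 19·10
= 275 + 190 = 465

Σ = 465


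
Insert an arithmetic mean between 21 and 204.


AM = (21 + 204)/2 = 225/2 = 112.5

AM = 112.5


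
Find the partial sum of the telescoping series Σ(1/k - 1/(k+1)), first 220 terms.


Telescoping: adjacent terms cancel.
= 1/1 - 1/221
= 1 - 1/221 = 220/221

Sum = 220/221


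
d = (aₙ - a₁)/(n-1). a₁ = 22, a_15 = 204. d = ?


d = (aₙ - a₁)/(n-1)
= (204 - 22)/(15-1)
= 182/14 = 13

d = 13


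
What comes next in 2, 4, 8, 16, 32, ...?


Pattern: powers of 2: 2ⁿ
Terms: 2, 4, 8, 16, 32
Next term = 64

Next term = 64


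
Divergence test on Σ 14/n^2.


lim(n→∞) 14/n^2 = 0
lim aₙ = 0 → nth-term test is INCONCLUSIVE
(Need other tests; this is actually a convergent p-series with p=2 > 1)

Inconclusive (lim aₙ = 0; need another test)


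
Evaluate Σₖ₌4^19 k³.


Σₖ₌4^19 k³ = [19·20/2]² − [3·4/2]²
= 36100 − 36 = 36064

Σk³ = 36064


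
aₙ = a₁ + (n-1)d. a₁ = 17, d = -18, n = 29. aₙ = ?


aₙ = a₁ + (n-1)d
= 17 + (29-1)×-18
= 17 - 504
= -487

a_29 = -487


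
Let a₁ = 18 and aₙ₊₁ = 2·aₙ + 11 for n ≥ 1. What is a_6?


Computing step by step:
a_1 = 18
a_2 = 47
a_3 = 105
a_4 = 221
a_5 = 453
a_6 = 917


a_6 = 917


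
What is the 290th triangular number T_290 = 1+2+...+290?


n(n+1)/2 = 290×291/2 = 84390/2 = 42195

Σk = 42195


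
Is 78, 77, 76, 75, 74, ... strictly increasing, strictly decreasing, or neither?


Differences: -1, -1, -1, -1
All differences < 0 → strictly DECREASING

Monotonically decreasing


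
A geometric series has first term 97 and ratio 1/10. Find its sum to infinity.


S∞ = a₁/(1-r) = 97/(1 - 1/10)
= 97/(9/10)
= 970/9

S∞ = 970/9


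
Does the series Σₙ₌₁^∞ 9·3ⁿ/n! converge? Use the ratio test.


aₙ = 9·3^n/n!
a_{n+1}/aₙ = 3^(n+1)/(n+1)! × n!/3^n  (constant 9 cancels)
= 3/(n+1)
L = lim(n→∞) 3/(n+1) = 0
L < 1 → series CONVERGES

Converges (ratio test: L = 0 < 1)


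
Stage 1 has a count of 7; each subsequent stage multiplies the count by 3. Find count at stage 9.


aₙ = a₁·r^(n-1)
= 7×3^8
= 7×6561
= 45927

a_9 = 45927


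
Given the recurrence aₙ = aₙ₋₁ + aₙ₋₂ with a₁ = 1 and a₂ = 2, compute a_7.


Computing iteratively: 1, 2, 3, 5, 8, 13, 21
a_7 = 21

a_7 = 21


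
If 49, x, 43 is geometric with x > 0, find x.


GM = √(49×43) = √2107 = 45.9021

GM = 45.9021


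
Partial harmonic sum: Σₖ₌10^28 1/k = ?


Σₖ₌10^28 1/k = 1/10 + 1/11 + 1/12 + ... + 1/28
= 88200436013/80313433200
≈ 1.0982

Sum = 88200436013/80313433200 ≈ 1.0982


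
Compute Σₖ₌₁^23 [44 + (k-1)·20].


aₙ = 44 + (23-1)×20 = 484
Sₙ = n(a₁+aₙ)/2 = 23×(44+484)/2
= 23×528/2 = 6072

S_23 = 6072


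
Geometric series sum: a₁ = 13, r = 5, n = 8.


Sₙ = 13×(5^8 - 1)/(5 - 1)
= 13×(390625 - 1)/4
= 13×390624/4
= 1269528

S_8 = 1269528


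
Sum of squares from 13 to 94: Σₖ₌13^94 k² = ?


Σₖ₌13^94 k² = Σₖ₌₁^94 k² − Σₖ₌₁^12 k²
= 94·95·189/6 − 12·13·25/6
= 281295 − 650 = 280645

Σk² = 280645


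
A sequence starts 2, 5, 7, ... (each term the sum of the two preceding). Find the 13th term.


Computing iteratively: 2, 5, 7, 12, 19, 31, 50, 81, 131, 212, 343, 555, ...
a_13 = 898

a_13 = 898


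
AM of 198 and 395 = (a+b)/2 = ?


AM = (198 + 395)/2 = 593/2 = 296.5

AM = 296.5


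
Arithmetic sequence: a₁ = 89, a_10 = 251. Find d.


d = (aₙ - a₁)/(n-1)
= (251 - 89)/(10-1)
= 162/9 = 18

d = 18


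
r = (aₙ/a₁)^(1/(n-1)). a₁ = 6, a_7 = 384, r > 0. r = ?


r^(n-1) = aₙ/a₁
r^6 = 384/6 = 64
r = 64^(1/6)
= ±2; taking r > 0 gives r = 2

r = 2


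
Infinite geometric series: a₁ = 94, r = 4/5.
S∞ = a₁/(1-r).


S∞ = a₁/(1-r) = 94/(1 - 4/5)
= 94/(1/5)
= 470

S∞ = 470


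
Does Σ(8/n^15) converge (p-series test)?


p-series test: Σ c/n^p converges if p > 1, diverges if p ≤ 1 (constant c > 0 doesn't affect convergence).
p = 15
15 > 1 → CONVERGES

Converges (p = 15 > 1)


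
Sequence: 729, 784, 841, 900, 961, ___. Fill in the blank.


Pattern: perfect squares: n²
Terms: 729, 784, 841, 900, 961
Next term = 1024

Next term = 1024


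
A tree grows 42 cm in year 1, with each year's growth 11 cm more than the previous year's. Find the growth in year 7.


aₙ = a₁ + (n-1)d
= 42 + (7-1)×11
= 42 + 66
= 108

a_7 = 108


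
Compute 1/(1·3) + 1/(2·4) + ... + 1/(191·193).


1/(k(k+2)) = (1/2)·(1/k - 1/(k+2)) (partial fractions)
Telescoping: Σ = (1/2)·(1 + 1/2 - 1/192 - 1/193) = 55199/74112

Sum = 55199/74112


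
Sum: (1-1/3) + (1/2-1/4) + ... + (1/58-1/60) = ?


Telescoping with gap 2: two head and two tail terms survive.
= (1 + 1/2) - (1/59 + 1/60)
= 3/2 - 1/59 - 1/60 = 5191/3540

Sum = 5191/3540


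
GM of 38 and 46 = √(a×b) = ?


GM = √(38×46) = √1748 = 41.8091

GM = 41.8091


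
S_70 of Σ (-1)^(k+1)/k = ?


S = 1 - 1/2 + 1/3 - 1/4 + 1/5 - 1/6 + 1/7 - 1/8 ± ...
= 0.6861
(Full series converges to +ln(2) ≈ +0.6931)

S_70 = 0.6861


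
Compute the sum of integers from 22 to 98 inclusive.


Σₖ₌22^98 k = Σₖ₌₁^98 k − Σₖ₌₁^21 k
= 98·99/2 − 21·22/2
= 4851 − 231 = 4620

Σk = 4620


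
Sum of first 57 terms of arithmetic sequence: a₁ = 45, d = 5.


aₙ = 45 + (57-1)×5 = 325
Sₙ = n(a₁+aₙ)/2 = 57×(45+325)/2
= 57×370/2 = 10545

S_57 = 10545


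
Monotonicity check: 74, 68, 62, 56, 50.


Differences: -6, -6, -6, -6
All differences < 0 → strictly DECREASING

Monotonically decreasing


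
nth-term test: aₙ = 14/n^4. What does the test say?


lim(n→∞) 14/n^4 = 0
lim aₙ = 0 → nth-term test is INCONCLUSIVE
(Need other tests; this is actually a convergent p-series with p=4 > 1)

Inconclusive (lim aₙ = 0; need another test)


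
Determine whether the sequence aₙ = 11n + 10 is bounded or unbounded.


aₙ = 11n + 10 → as n→∞, aₙ→∞
No finite upper bound exists
The sequence is UNBOUNDED

Unbounded (aₙ → ∞ as n → ∞)


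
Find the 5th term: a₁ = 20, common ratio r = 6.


aₙ = a₁·r^(n-1)
= 20×6^4
= 20×1296
= 25920

a_5 = 25920


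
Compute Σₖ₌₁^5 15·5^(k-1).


Sₙ = 15×(5^5 - 1)/(5 - 1)
= 15×(3125 - 1)/4
= 15×3124/4
= 11715

S_5 = 11715


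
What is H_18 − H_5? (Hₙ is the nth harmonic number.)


Σₖ₌6^18 1/k = 1/6 + 1/7 + 1/8 + ... + 1/18
= 989797/816816
≈ 1.2118

Sum = 989797/816816 ≈ 1.2118


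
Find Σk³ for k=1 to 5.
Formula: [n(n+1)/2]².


n(n+1)/2 = 5×6/2 = 15
Σk³ = 15² = 225

Σk³ = 225


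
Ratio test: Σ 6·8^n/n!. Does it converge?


aₙ = 6·8^n/n!
a_{n+1}/aₙ = 8^(n+1)/(n+1)! × n!/8^n  (constant 6 cancels)
= 8/(n+1)
L = lim(n→∞) 8/(n+1) = 0
L < 1 → series CONVERGES

Converges (ratio test: L = 0 < 1)


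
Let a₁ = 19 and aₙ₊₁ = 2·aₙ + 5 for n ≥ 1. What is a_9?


Computing step by step:
a_1 = 19
a_2 = 43
a_3 = 91
a_4 = 187
a_5 = 379
a_6 = 763
a_7 = 1531
a_8 = 3067
a_9 = 6139


a_9 = 6139


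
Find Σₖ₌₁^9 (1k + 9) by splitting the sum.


Σ(1k+9) = 1·Σk + 9·n
= 1·45 + 9·9
= 45 + 81 = 126

Σ = 126


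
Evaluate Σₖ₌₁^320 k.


n(n+1)/2 = 320×321/2 = 102720/2 = 51360

Σk = 51360


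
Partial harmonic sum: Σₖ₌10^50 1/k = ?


Σₖ₌10^50 1/k = 1/10 + 1/11 + 1/12 + ... + 1/50
= 5176139057077344436979/3099044504245996706400
≈ 1.6702

Sum = 5176139057077344436979/3099044504245996706400 ≈ 1.6702


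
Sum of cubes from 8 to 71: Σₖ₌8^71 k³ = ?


Σₖ₌8^71 k³ = [71·72/2]² − [7·8/2]²
= 6533136 − 784 = 6532352

Σk³ = 6532352


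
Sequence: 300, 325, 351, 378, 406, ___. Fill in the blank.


Pattern: triangular numbers: n(n+1)/2
Terms: 300, 325, 351, 378, 406
Next term = 435

Next term = 435


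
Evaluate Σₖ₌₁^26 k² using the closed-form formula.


n = 26
n(n+1)(2n+1)/6 = 26×27×53/6
= 37206/6 = 6201

Σk² = 6201


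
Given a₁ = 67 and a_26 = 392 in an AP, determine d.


d = (aₙ - a₁)/(n-1)
= (392 - 67)/(26-1)
= 325/25 = 13

d = 13


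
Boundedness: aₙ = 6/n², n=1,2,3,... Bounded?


a₁ = 6, a₂ = 6/4, a₃ = 6/9, ...
0 < aₙ ≤ 6 for all n ≥ 1
The sequence IS bounded

Bounded (0 < aₙ ≤ 6)


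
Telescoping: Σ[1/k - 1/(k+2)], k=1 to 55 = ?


Telescoping with gap 2: two head and two tail terms survive.
= (1 + 1/2) - (1/56 + 1/57)
= 3/2 - 1/56 - 1/57 = 4675/3192

Sum = 4675/3192


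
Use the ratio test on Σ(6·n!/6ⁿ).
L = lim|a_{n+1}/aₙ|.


aₙ = 6·n!/6^n
a_{n+1}/aₙ = (n+1)!/6^(n+1) × 6^n/n!  (constant 6 cancels)
= (n+1)/6
L = lim(n→∞) (n+1)/6 = ∞
L > 1 → series DIVERGES

Diverges (ratio test: L = ∞ > 1)


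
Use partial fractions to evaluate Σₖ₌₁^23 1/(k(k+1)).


1/(k(k+1)) = 1/k - 1/(k+1) (partial fractions)
Telescoping: Σ = 1 - 1/24 = 23/24

Sum = 23/24


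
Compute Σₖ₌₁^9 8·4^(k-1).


Sₙ = 8×(4^9 - 1)/(4 - 1)
= 8×(262144 - 1)/3
= 8×262143/3
= 699048

S_9 = 699048


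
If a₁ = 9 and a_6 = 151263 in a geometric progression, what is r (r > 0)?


r^(n-1) = aₙ/a₁
r^5 = 151263/9 = 16807
r = 16807^(1/5)
= 7

r = 7


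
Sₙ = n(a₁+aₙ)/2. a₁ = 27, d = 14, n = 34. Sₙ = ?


aₙ = 27 + (34-1)×14 = 489
Sₙ = n(a₁+aₙ)/2 = 34×(27+489)/2
= 34×516/2 = 8772

S_34 = 8772


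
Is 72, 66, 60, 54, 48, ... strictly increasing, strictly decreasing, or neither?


Differences: -6, -6, -6, -6
All differences < 0 → strictly DECREASING

Monotonically decreasing


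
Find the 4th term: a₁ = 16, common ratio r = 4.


aₙ = a₁·r^(n-1)
= 16×4^3
= 16×64
= 1024

a_4 = 1024


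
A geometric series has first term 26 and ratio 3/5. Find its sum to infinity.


S∞ = a₁/(1-r) = 26/(1 - 3/5)
= 26/(2/5)
= 65

S∞ = 65


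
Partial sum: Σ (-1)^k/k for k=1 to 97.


S = -1 + 1/2 - 1/3 + 1/4 - 1/5 + 1/6 - 1/7 + 1/8 ± ...
= -0.6983
(Full series converges to -ln(2) ≈ -0.6931)

S_97 = -0.6983


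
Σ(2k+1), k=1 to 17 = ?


Σ(2k+1) = 2·Σk + 1·n
= 2·153 + 1·17
= 306 + 17 = 323

Σ = 323


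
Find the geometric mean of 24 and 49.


GM = √(24×49) = √1176 = 34.2929

GM = 34.2929


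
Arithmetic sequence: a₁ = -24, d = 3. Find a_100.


aₙ = a₁ + (n-1)d
= -24 + (100-1)×3
= -24 + 297
= 273

a_100 = 273


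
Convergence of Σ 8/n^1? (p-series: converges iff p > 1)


p-series test: Σ c/n^p converges if p > 1, diverges if p ≤ 1 (constant c > 0 doesn't affect convergence).
p = 1
1 ≤ 1 → DIVERGES

Diverges (p = 1 ≤ 1)


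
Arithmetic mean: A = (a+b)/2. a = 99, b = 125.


AM = (99 + 125)/2 = 224/2 = 112

AM = 112


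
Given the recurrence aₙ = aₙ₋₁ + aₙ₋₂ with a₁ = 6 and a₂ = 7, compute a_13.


Computing iteratively: 6, 7, 13, 20, 33, 53, 86, 139, 225, 364, 589, 953, ...
a_13 = 1542

a_13 = 1542


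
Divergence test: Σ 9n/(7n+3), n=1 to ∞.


lim(n→∞) 9n/(7n+3) = 9/7 = 9/7  (divide numerator and denominator by n)
lim aₙ = 9/7 ≠ 0 → series DIVERGES

Diverges (lim aₙ = 9/7 ≠ 0)


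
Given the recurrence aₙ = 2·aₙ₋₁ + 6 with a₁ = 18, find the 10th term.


Computing step by step:
a_1 = 18
a_2 = 42
a_3 = 90
a_4 = 186
a_5 = 378
a_6 = 762
a_7 = 1530
a_8 = 3066
a_9 = 6138
a_10 = 12282


a_10 = 12282


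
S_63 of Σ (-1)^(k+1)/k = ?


S = 1 - 1/2 + 1/3 - 1/4 + 1/5 - 1/6 + 1/7 - 1/8 ± ...
= 0.701
(Full series converges to +ln(2) ≈ +0.6931)

S_63 = 0.701


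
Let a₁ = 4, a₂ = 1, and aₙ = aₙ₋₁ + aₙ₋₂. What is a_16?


Computing iteratively: 4, 1, 5, 6, 11, 17, 28, 45, 73, 118, 191, 309, ...
a_16 = 2118

a_16 = 2118


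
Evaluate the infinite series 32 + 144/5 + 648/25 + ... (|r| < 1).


S∞ = a₁/(1-r) = 32/(1 - 9/10)
= 32/(1/10)
= 320

S∞ = 320


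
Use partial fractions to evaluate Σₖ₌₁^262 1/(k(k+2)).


1/(k(k+2)) = (1/2)·(1/k - 1/(k+2)) (partial fractions)
Telescoping: Σ = (1/2)·(1 + 1/2 - 1/263 - 1/264) = 103621/138864

Sum = 103621/138864


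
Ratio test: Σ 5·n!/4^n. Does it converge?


aₙ = 5·n!/4^n
a_{n+1}/aₙ = (n+1)!/4^(n+1) × 4^n/n!  (constant 5 cancels)
= (n+1)/4
L = lim(n→∞) (n+1)/4 = ∞
L > 1 → series DIVERGES

Diverges (ratio test: L = ∞ > 1)


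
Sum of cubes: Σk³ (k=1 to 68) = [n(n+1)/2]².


n(n+1)/2 = 68×69/2 = 2346
Σk³ = 2346² = 5503716

Σk³ = 5503716


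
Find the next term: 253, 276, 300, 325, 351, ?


Pattern: triangular numbers: n(n+1)/2
Terms: 253, 276, 300, 325, 351
Next term = 378

Next term = 378


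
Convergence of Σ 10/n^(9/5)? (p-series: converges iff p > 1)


p-series test: Σ c/n^p converges if p > 1, diverges if p ≤ 1 (constant c > 0 doesn't affect convergence).
p = 9/5
9/5 > 1 → CONVERGES

Converges (p = 9/5 > 1)


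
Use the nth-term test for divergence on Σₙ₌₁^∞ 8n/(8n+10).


lim(n→∞) 8n/(8n+10) = 8/8 = 1  (divide numerator and denominator by n)
lim aₙ = 1 ≠ 0 → series DIVERGES

Diverges (lim aₙ = 1 ≠ 0)


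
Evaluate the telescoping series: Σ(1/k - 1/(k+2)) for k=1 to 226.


Telescoping with gap 2: two head and two tail terms survive.
= (1 + 1/2) - (1/227 + 1/228)
= 3/2 - 1/227 - 1/228 = 77179/51756

Sum = 77179/51756


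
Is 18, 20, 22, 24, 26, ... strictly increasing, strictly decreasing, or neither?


Differences: 2, 2, 2, 2
All differences > 0 → strictly INCREASING

Monotonically increasing


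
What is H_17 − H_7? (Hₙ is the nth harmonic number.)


Σₖ₌8^17 1/k = 1/8 + 1/9 + 1/10 + 1/11 + 1/12 + 1/13 + 1/14 + 1/15 + 1/16 + 1/17
= 2074783/2450448
≈ 0.8467

Sum = 2074783/2450448 ≈ 0.8467


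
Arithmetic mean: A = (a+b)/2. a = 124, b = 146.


AM = (124 + 146)/2 = 270/2 = 135

AM = 135


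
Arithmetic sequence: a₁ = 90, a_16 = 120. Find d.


d = (aₙ - a₁)/(n-1)
= (120 - 90)/(16-1)
= 30/15 = 2

d = 2


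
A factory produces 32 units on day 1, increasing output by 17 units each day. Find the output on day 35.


aₙ = a₁ + (n-1)d
= 32 + (35-1)×17
= 32 + 578
= 610

a_35 = 610


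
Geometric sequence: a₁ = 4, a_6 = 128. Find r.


r^(n-1) = aₙ/a₁
r^5 = 128/4 = 32
r = 32^(1/5)
= 2

r = 2


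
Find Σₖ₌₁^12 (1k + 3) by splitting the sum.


Σ(1k+3) = 1·Σk + 3·n
= 1·78 + 3·12
= 78 + 36 = 114

Σ = 114
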